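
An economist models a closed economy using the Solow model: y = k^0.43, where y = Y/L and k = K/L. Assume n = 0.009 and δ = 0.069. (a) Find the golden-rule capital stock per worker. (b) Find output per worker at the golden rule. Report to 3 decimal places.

n + δ = 0.009 + 0.069 = 0.078.
At the golden rule the marginal product of capital equals n+δ: 0.43·k^(0.43−1) = 0.078. Solving, k_gold = (0.43/0.078)^(1/0.57) ≈ 19.9828.
y_gold = 19.9828^0.43 ≈ 3.6248.

(a) k_gold ≈ 19.983; (b) y_gold ≈ 3.625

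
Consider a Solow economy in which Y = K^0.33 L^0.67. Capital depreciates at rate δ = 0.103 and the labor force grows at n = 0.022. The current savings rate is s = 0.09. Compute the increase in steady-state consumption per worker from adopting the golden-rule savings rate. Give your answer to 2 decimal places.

Δc ≈ 0.31

n + δ = 0.022 + 0.103 = 0.125.
Current steady state (s = 0.09): k* = (0.09/0.125)^(1/0.67) ≈ 0.6124, y* = 0.6124^0.33 ≈ 0.8506, c* = (1−0.09)·0.8506 ≈ 0.7741.
Maximizing c = f(k) − (n+δ)·k gives f'(k) = n+δ, i.e. 0.33·k^(0.33−1) = 0.125, so k_gold = (0.33/0.125)^(1/0.67) ≈ 4.2585.
y_gold = 4.2585^0.33 ≈ 1.6131, c_gold = y_gold − 0.125·k_gold ≈ 1.0808.
Gain: Δc = 1.0808 − 0.7741 ≈ 0.3067.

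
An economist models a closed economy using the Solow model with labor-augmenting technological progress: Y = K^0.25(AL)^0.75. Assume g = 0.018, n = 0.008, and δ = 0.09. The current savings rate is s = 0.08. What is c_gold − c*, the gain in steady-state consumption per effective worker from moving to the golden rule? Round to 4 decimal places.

Δc ≈ 0.1559

n + g + δ = 0.008 + 0.018 + 0.09 = 0.116.
Current steady state (s = 0.08): k* = (0.08/0.116)^(1/0.75) ≈ 0.6093, y* = 0.6093^0.25 ≈ 0.8835, c* = (1−0.08)·0.8835 ≈ 0.8128.
Setting f'(k) = n+g+δ gives 0.25·k^(0.25−1) = 0.116, hence k_gold = (0.25/0.116)^(1/0.75) ≈ 2.7838.
y_gold = 2.7838^0.25 ≈ 1.2917, c_gold = y_gold − 0.116·k_gold ≈ 0.9688.
Gain: Δc = 0.9688 − 0.8128 ≈ 0.1559.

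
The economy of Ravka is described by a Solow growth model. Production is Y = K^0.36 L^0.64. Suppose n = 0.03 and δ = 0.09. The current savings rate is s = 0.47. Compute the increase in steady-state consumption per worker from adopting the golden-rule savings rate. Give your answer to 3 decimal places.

Δc ≈ 0.045

The effective depreciation rate is n + δ = 0.03 + 0.09 = 0.12.
Current steady state (s = 0.47): k* = (0.47/0.12)^(1/0.64) ≈ 8.4417, y* = 8.4417^0.36 ≈ 2.1553, c* = (1−0.47)·2.1553 ≈ 1.1423.
Setting f'(k) = n+δ gives 0.36·k^(0.36−1) = 0.12, hence k_gold = (0.36/0.12)^(1/0.64) ≈ 5.5655.
y_gold = 5.5655^0.36 ≈ 1.8552, c_gold = y_gold − 0.12·k_gold ≈ 1.1873.
Gain: Δc = 1.1873 − 1.1423 ≈ 0.0450.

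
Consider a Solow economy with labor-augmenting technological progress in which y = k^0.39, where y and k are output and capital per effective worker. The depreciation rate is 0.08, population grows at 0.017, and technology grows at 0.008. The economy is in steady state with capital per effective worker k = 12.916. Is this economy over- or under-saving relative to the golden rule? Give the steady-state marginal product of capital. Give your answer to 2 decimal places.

over-saving; MPK ≈ 0.08

n + g + δ = 0.017 + 0.008 + 0.08 = 0.105.
MPK = 0.39·k^(0.39−1) = 0.39·12.916^(-0.61) ≈ 0.0819.
MPK < 0.105, so the economy is dynamically inefficient (over-saving).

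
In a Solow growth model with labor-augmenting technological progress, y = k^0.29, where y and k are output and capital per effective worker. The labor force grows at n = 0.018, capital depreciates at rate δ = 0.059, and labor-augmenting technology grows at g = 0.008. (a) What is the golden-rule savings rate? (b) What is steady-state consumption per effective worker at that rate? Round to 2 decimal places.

(a) s_gold = 0.29; (b) c_gold ≈ 1.17

The effective depreciation rate is n + g + δ = 0.018 + 0.008 + 0.059 = 0.085.
For Cobb-Douglas, s_gold equals capital's share: s_gold = 0.29.
Golden rule sets MPK = n+g+δ: 0.29·k^(0.29−1) = 0.085, so k_gold = (0.29/0.085)^(1/0.71) ≈ 5.6322.
y_gold = 5.6322^0.29 ≈ 1.6508; c_gold = (1−0.29)·y_gold ≈ 1.1721.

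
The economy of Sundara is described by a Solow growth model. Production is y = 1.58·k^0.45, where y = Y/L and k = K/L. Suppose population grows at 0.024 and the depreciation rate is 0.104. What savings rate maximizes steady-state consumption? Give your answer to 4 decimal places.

s_gold = 0.4500

n + δ = 0.024 + 0.104 = 0.128.
At the golden rule MPK = n+δ, and in any Cobb-Douglas steady state s = (n+δ)·k/y = MPK·k/y = capital's share 0.45.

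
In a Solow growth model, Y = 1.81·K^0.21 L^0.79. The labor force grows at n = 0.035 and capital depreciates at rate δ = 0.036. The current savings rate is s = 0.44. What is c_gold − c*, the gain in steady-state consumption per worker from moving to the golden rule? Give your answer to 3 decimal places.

Break-even investment rate: n + δ = 0.035 + 0.036 = 0.071.
Current steady state (s = 0.44): k* = (0.44·1.81/0.071)^(1/0.79) ≈ 21.3281, y* = 1.81·21.3281^0.21 ≈ 3.4416, c* = (1−0.44)·3.4416 ≈ 1.9273.
At the golden rule the marginal product of capital equals n+δ: 0.21·1.81·k^(0.21−1) = 0.071. Solving, k_gold = (0.21·1.81/0.071)^(1/0.79) ≈ 8.3624.
y_gold = 1.81·8.3624^0.21 ≈ 2.8273, c_gold = y_gold − 0.071·k_gold ≈ 2.2335.
Gain: Δc = 2.2335 − 1.9273 ≈ 0.3063.

Δc ≈ 0.306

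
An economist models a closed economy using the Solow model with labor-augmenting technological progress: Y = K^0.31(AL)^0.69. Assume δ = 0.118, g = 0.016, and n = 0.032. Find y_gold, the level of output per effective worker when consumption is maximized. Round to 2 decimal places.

Break-even investment rate: n + g + δ = 0.032 + 0.016 + 0.118 = 0.166.
Maximizing c = f(k) − (n+g+δ)·k gives f'(k) = n+g+δ, i.e. 0.31·k^(0.31−1) = 0.166, so k_gold = (0.31/0.166)^(1/0.69) ≈ 2.4724.
Output: y_gold = k_gold^0.31 = 2.4724^0.31 ≈ 1.3239.

y_gold ≈ 1.32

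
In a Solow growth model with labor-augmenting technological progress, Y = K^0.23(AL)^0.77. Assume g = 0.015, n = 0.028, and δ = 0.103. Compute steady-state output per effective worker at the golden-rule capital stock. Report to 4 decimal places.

y_gold ≈ 1.1454

The effective depreciation rate is n + g + δ = 0.028 + 0.015 + 0.103 = 0.146.
Golden rule sets MPK = n+g+δ: 0.23·k^(0.23−1) = 0.146, so k_gold = (0.23/0.146)^(1/0.77) ≈ 1.8044.
Output: y_gold = k_gold^0.23 = 1.8044^0.23 ≈ 1.1454.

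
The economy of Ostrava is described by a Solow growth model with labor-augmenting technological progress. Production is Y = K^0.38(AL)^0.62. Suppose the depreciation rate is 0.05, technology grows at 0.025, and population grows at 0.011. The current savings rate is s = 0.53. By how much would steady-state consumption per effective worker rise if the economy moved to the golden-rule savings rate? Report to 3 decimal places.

Capital per effective worker breaks even when investment replaces (n + g + δ)·k; here n + g + δ = 0.086.
Current steady state (s = 0.53): k* = (0.53/0.086)^(1/0.62) ≈ 18.7860, y* = 18.7860^0.38 ≈ 3.0483, c* = (1−0.53)·3.0483 ≈ 1.4327.
Setting f'(k) = n+g+δ gives 0.38·k^(0.38−1) = 0.086, hence k_gold = (0.38/0.086)^(1/0.62) ≈ 10.9846.
y_gold = 10.9846^0.38 ≈ 2.4860, c_gold = y_gold − 0.086·k_gold ≈ 1.5413.
Gain: Δc = 1.5413 − 1.4327 ≈ 0.1086.

Δc ≈ 0.109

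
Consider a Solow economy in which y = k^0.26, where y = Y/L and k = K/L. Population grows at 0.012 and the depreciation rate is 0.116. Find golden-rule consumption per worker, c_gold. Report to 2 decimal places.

Break-even investment rate: n + δ = 0.012 + 0.116 = 0.128.
Maximizing c = f(k) − (n+δ)·k gives f'(k) = n+δ, i.e. 0.26·k^(0.26−1) = 0.128, so k_gold = (0.26/0.128)^(1/0.74) ≈ 2.6055.
y_gold = 2.6055^0.26 ≈ 1.2827.
c_gold = y_gold − (n+δ)·k_gold = 1.2827 − 0.128·2.6055 ≈ 0.9492.

c_gold ≈ 0.95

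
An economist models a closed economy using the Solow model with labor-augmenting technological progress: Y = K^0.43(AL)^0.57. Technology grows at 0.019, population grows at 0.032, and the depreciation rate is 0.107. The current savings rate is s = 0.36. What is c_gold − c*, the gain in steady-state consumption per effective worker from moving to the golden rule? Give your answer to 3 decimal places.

The effective depreciation rate is n + g + δ = 0.032 + 0.019 + 0.107 = 0.158.
Current steady state (s = 0.36): k* = (0.36/0.158)^(1/0.57) ≈ 4.2408, y* = 4.2408^0.43 ≈ 1.8612, c* = (1−0.36)·1.8612 ≈ 1.1912.
Golden rule sets MPK = n+g+δ: 0.43·k^(0.43−1) = 0.158, so k_gold = (0.43/0.158)^(1/0.57) ≈ 5.7920.
y_gold = 5.7920^0.43 ≈ 2.1282, c_gold = y_gold − 0.158·k_gold ≈ 1.2131.
Gain: Δc = 1.2131 − 1.1912 ≈ 0.0219.

Δc ≈ 0.022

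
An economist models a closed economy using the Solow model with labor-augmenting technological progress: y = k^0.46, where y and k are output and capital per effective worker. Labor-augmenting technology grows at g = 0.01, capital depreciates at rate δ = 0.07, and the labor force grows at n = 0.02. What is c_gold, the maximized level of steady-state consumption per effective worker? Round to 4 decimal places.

n + g + δ = 0.02 + 0.01 + 0.07 = 0.1.
Golden rule sets MPK = n+g+δ: 0.46·k^(0.46−1) = 0.1, so k_gold = (0.46/0.1)^(1/0.54) ≈ 16.8783.
y_gold = 16.8783^0.46 ≈ 3.6692.
c_gold = y_gold − (n+g+δ)·k_gold = 3.6692 − 0.1·16.8783 ≈ 1.9814.

c_gold ≈ 1.9814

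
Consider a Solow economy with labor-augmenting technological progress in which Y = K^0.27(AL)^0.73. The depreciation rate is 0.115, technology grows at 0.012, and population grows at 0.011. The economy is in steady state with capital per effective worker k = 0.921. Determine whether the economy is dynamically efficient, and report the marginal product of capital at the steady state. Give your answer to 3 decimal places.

Break-even investment rate: n + g + δ = 0.011 + 0.012 + 0.115 = 0.138.
MPK = 0.27·k^(0.27−1) = 0.27·0.921^(-0.73) ≈ 0.2867.
MPK > 0.138, so the economy is dynamically efficient (under-saving).

dynamically efficient; MPK ≈ 0.287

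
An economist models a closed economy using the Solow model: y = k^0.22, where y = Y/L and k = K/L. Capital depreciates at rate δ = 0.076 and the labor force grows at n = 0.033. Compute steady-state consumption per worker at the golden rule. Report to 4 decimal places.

c_gold ≈ 0.9509

n + δ = 0.033 + 0.076 = 0.109.
Golden rule sets MPK = n+δ: 0.22·k^(0.22−1) = 0.109, so k_gold = (0.22/0.109)^(1/0.78) ≈ 2.4605.
y_gold = 2.4605^0.22 ≈ 1.2191.
c_gold = y_gold − (n+δ)·k_gold = 1.2191 − 0.109·2.4605 ≈ 0.9509.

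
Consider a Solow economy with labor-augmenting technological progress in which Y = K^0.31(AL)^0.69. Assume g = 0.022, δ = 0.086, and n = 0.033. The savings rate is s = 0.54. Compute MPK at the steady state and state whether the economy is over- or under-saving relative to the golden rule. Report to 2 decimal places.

n + g + δ = 0.033 + 0.022 + 0.086 = 0.141.
Steady-state k*: s·k^0.31 = 0.141·k gives k* = (0.54/0.141)^(1/0.69) ≈ 7.0013.
MPK = 0.31·7.0013^(-0.69) ≈ 0.0809.
MPK < n+g+δ = 0.141, so the economy is dynamically inefficient (over-saving).

over-saving; MPK ≈ 0.08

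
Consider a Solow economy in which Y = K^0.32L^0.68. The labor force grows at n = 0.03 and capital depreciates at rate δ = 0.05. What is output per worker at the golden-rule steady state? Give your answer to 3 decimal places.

Break-even investment rate: n + δ = 0.03 + 0.05 = 0.08.
Golden rule sets MPK = n+δ: 0.32·k^(0.32−1) = 0.08, so k_gold = (0.32/0.08)^(1/0.68) ≈ 7.6804.
Output: y_gold = k_gold^0.32 = 7.6804^0.32 ≈ 1.9201.

y_gold ≈ 1.920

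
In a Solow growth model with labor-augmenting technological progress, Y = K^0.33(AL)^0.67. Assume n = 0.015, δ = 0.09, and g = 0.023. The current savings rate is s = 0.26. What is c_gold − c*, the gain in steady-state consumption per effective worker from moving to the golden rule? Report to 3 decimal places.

Δc ≈ 0.019

Capital per effective worker breaks even when investment replaces (n + g + δ)·k; here n + g + δ = 0.128.
Current steady state (s = 0.26): k* = (0.26/0.128)^(1/0.67) ≈ 2.8797, y* = 2.8797^0.33 ≈ 1.4177, c* = (1−0.26)·1.4177 ≈ 1.0491.
Setting f'(k) = n+g+δ gives 0.33·k^(0.33−1) = 0.128, hence k_gold = (0.33/0.128)^(1/0.67) ≈ 4.1104.
y_gold = 4.1104^0.33 ≈ 1.5943, c_gold = y_gold − 0.128·k_gold ≈ 1.0682.
Gain: Δc = 1.0682 − 1.0491 ≈ 0.0191.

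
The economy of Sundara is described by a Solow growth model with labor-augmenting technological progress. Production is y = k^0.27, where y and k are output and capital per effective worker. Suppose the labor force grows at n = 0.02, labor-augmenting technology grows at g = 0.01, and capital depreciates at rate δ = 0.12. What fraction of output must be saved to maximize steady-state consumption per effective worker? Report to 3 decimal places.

s_gold = 0.270

The effective depreciation rate is n + g + δ = 0.02 + 0.01 + 0.12 = 0.15.
At the golden rule MPK = n+g+δ, and in any Cobb-Douglas steady state s = (n+g+δ)·k/y = MPK·k/y = capital's share 0.27.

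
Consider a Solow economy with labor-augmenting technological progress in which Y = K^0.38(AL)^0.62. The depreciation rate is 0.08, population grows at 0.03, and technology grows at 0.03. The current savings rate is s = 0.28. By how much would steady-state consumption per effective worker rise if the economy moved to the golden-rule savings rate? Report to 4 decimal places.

Capital per effective worker breaks even when investment replaces (n + g + δ)·k; here n + g + δ = 0.14.
Current steady state (s = 0.28): k* = (0.28/0.14)^(1/0.62) ≈ 3.0587, y* = 3.0587^0.38 ≈ 1.5293, c* = (1−0.28)·1.5293 ≈ 1.1011.
Setting f'(k) = n+g+δ gives 0.38·k^(0.38−1) = 0.14, hence k_gold = (0.38/0.14)^(1/0.62) ≈ 5.0055.
y_gold = 5.0055^0.38 ≈ 1.8441, c_gold = y_gold − 0.14·k_gold ≈ 1.1434.
Gain: Δc = 1.1434 − 1.1011 ≈ 0.0422.

Δc ≈ 0.0422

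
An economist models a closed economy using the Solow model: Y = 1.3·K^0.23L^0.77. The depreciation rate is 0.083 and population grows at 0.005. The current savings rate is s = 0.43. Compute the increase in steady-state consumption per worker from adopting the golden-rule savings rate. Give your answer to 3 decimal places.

The effective depreciation rate is n + δ = 0.005 + 0.083 = 0.088.
Current steady state (s = 0.43): k* = (0.43·1.3/0.088)^(1/0.77) ≈ 11.0348, y* = 1.3·11.0348^0.23 ≈ 2.2583, c* = (1−0.43)·2.2583 ≈ 1.2872.
Maximizing c = f(k) − (n+δ)·k gives f'(k) = n+δ, i.e. 0.23·1.3·k^(0.23−1) = 0.088, so k_gold = (0.23·1.3/0.088)^(1/0.77) ≈ 4.8962.
y_gold = 1.3·4.8962^0.23 ≈ 1.8733, c_gold = y_gold − 0.088·k_gold ≈ 1.4425.
Gain: Δc = 1.4425 − 1.2872 ≈ 0.1552.

Δc ≈ 0.155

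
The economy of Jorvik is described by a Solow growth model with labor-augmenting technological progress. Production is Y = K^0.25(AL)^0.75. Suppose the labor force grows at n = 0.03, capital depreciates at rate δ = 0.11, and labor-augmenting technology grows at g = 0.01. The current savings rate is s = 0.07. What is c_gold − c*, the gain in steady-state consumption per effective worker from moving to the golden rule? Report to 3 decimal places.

n + g + δ = 0.03 + 0.01 + 0.11 = 0.15.
Current steady state (s = 0.07): k* = (0.07/0.15)^(1/0.75) ≈ 0.3620, y* = 0.3620^0.25 ≈ 0.7757, c* = (1−0.07)·0.7757 ≈ 0.7214.
At the golden rule the marginal product of capital equals n+g+δ: 0.25·k^(0.25−1) = 0.15. Solving, k_gold = (0.25/0.15)^(1/0.75) ≈ 1.9761.
y_gold = 1.9761^0.25 ≈ 1.1856, c_gold = y_gold − 0.15·k_gold ≈ 0.8892.
Gain: Δc = 0.8892 − 0.7214 ≈ 0.1679.

Δc ≈ 0.168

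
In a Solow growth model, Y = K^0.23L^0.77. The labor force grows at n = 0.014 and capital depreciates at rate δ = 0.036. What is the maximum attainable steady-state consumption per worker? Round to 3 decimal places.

c_gold ≈ 1.215

Break-even investment rate: n + δ = 0.014 + 0.036 = 0.05.
Golden rule sets MPK = n+δ: 0.23·k^(0.23−1) = 0.05, so k_gold = (0.23/0.05)^(1/0.77) ≈ 7.2565.
y_gold = 7.2565^0.23 ≈ 1.5775.
c_gold = y_gold − (n+δ)·k_gold = 1.5775 − 0.05·7.2565 ≈ 1.2147.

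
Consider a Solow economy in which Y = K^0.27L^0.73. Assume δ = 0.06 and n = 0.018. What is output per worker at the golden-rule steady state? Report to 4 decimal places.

y_gold ≈ 1.5829

The effective depreciation rate is n + δ = 0.018 + 0.06 = 0.078.
Setting f'(k) = n+δ gives 0.27·k^(0.27−1) = 0.078, hence k_gold = (0.27/0.078)^(1/0.73) ≈ 5.4793.
Output: y_gold = k_gold^0.27 = 5.4793^0.27 ≈ 1.5829.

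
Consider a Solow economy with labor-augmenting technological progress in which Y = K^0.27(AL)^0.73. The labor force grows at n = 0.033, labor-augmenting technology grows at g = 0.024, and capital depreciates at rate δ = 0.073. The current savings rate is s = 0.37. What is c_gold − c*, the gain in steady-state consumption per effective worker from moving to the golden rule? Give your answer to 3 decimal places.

Capital per effective worker breaks even when investment replaces (n + g + δ)·k; here n + g + δ = 0.13.
Current steady state (s = 0.37): k* = (0.37/0.13)^(1/0.73) ≈ 4.1906, y* = 4.1906^0.27 ≈ 1.4724, c* = (1−0.37)·1.4724 ≈ 0.9276.
Maximizing c = f(k) − (n+g+δ)·k gives f'(k) = n+g+δ, i.e. 0.27·k^(0.27−1) = 0.13, so k_gold = (0.27/0.13)^(1/0.73) ≈ 2.7216.
y_gold = 2.7216^0.27 ≈ 1.3104, c_gold = y_gold − 0.13·k_gold ≈ 0.9566.
Gain: Δc = 0.9566 − 0.9276 ≈ 0.0290.

Δc ≈ 0.029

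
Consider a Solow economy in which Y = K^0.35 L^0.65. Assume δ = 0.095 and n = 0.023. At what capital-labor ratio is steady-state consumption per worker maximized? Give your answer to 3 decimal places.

k_gold ≈ 5.326

Capital per worker breaks even when investment replaces (n + δ)·k; here n + δ = 0.118.
Maximizing c = f(k) − (n+δ)·k gives f'(k) = n+δ, i.e. 0.35·k^(0.35−1) = 0.118, so k_gold = (0.35/0.118)^(1/0.65) ≈ 5.3265.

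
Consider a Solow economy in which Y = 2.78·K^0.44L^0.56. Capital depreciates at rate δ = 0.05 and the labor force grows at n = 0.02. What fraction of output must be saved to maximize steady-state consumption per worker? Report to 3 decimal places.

Break-even investment rate: n + δ = 0.02 + 0.05 = 0.07.
At the golden rule MPK = n+δ, and in any Cobb-Douglas steady state s = (n+δ)·k/y = MPK·k/y = capital's share 0.44.

s_gold = 0.440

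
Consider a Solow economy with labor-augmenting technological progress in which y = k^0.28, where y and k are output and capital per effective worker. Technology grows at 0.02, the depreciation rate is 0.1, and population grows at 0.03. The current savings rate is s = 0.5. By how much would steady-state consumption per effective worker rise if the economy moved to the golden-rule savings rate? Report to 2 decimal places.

Δc ≈ 0.12

The effective depreciation rate is n + g + δ = 0.03 + 0.02 + 0.1 = 0.15.
Current steady state (s = 0.5): k* = (0.5/0.15)^(1/0.72) ≈ 5.3238, y* = 5.3238^0.28 ≈ 1.5971, c* = (1−0.5)·1.5971 ≈ 0.7986.
Maximizing c = f(k) − (n+g+δ)·k gives f'(k) = n+g+δ, i.e. 0.28·k^(0.28−1) = 0.15, so k_gold = (0.28/0.15)^(1/0.72) ≈ 2.3795.
y_gold = 2.3795^0.28 ≈ 1.2747, c_gold = y_gold − 0.15·k_gold ≈ 0.9178.
Gain: Δc = 0.9178 − 0.7986 ≈ 0.1192.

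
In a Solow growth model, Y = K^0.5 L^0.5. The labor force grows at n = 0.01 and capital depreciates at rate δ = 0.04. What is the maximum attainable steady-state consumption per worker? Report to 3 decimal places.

Break-even investment rate: n + δ = 0.01 + 0.04 = 0.05.
Setting f'(k) = n+δ gives 0.5·k^(0.5−1) = 0.05, hence k_gold = (0.5/0.05)^(1/0.5) ≈ 100.0000.
y_gold = 100.0000^0.5 ≈ 10.0000.
c_gold = y_gold − (n+δ)·k_gold = 10.0000 − 0.05·100.0000 ≈ 5.0000.

c_gold ≈ 5.000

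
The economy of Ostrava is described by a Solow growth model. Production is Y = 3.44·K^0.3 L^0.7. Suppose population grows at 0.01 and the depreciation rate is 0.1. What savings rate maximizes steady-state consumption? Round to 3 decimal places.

s_gold = 0.300

n + δ = 0.01 + 0.1 = 0.11.
At the golden rule MPK = n+δ, and in any Cobb-Douglas steady state s = (n+δ)·k/y = MPK·k/y = capital's share 0.3.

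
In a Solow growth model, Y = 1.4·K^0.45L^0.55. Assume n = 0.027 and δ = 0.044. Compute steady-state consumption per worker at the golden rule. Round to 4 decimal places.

n + δ = 0.027 + 0.044 = 0.071.
Maximizing c = f(k) − (n+δ)·k gives f'(k) = n+δ, i.e. 0.45·1.4·k^(0.45−1) = 0.071, so k_gold = (0.45·1.4/0.071)^(1/0.55) ≈ 52.9402.
y_gold = 1.4·52.9402^0.45 ≈ 8.3528.
c_gold = y_gold − (n+δ)·k_gold = 8.3528 − 0.071·52.9402 ≈ 4.5940.

c_gold ≈ 4.5940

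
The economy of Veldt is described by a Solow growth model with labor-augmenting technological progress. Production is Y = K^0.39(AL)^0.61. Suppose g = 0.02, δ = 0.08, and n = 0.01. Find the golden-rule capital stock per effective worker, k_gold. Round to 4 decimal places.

The effective depreciation rate is n + g + δ = 0.01 + 0.02 + 0.08 = 0.11.
Maximizing c = f(k) − (n+g+δ)·k gives f'(k) = n+g+δ, i.e. 0.39·k^(0.39−1) = 0.11, so k_gold = (0.39/0.11)^(1/0.61) ≈ 7.9635.

k_gold ≈ 7.9635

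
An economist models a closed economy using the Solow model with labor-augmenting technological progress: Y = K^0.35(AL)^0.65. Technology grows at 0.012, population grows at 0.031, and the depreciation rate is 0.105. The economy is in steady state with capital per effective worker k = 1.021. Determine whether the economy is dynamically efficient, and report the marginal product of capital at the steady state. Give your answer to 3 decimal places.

Capital per effective worker breaks even when investment replaces (n + g + δ)·k; here n + g + δ = 0.148.
MPK = 0.35·k^(0.35−1) = 0.35·1.021^(-0.65) ≈ 0.3453.
MPK > 0.148, so the economy is dynamically efficient (under-saving).

dynamically efficient; MPK ≈ 0.345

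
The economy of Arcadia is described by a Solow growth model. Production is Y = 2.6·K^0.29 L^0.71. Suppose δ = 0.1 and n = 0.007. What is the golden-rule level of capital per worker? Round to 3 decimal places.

The effective depreciation rate is n + δ = 0.007 + 0.1 = 0.107.
Golden rule sets MPK = n+δ: 0.29·2.6·k^(0.29−1) = 0.107, so k_gold = (0.29·2.6/0.107)^(1/0.71) ≈ 15.6440.

k_gold ≈ 15.644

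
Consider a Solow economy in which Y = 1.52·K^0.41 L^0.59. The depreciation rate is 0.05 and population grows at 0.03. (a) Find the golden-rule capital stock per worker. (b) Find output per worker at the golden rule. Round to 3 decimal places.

Break-even investment rate: n + δ = 0.03 + 0.05 = 0.08.
Setting f'(k) = n+δ gives 0.41·1.52·k^(0.41−1) = 0.08, hence k_gold = (0.41·1.52/0.08)^(1/0.59) ≈ 32.4400.
y_gold = 1.52·32.4400^0.41 ≈ 6.3298.

(a) k_gold ≈ 32.440; (b) y_gold ≈ 6.330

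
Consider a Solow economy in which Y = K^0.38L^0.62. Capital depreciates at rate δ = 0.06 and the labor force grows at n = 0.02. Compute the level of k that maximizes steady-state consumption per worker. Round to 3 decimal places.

k_gold ≈ 12.344

Capital per worker breaks even when investment replaces (n + δ)·k; here n + δ = 0.08.
Maximizing c = f(k) − (n+δ)·k gives f'(k) = n+δ, i.e. 0.38·k^(0.38−1) = 0.08, so k_gold = (0.38/0.08)^(1/0.62) ≈ 12.3436.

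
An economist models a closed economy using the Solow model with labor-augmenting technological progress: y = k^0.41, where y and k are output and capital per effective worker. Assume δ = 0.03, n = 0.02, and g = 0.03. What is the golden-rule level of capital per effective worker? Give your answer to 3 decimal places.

Break-even investment rate: n + g + δ = 0.02 + 0.03 + 0.03 = 0.08.
At the golden rule the marginal product of capital equals n+g+δ: 0.41·k^(0.41−1) = 0.08. Solving, k_gold = (0.41/0.08)^(1/0.59) ≈ 15.9541.

k_gold ≈ 15.954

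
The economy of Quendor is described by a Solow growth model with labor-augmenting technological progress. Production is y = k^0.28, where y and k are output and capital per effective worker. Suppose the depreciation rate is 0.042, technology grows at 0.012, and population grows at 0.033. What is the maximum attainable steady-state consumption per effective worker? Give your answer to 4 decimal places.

n + g + δ = 0.033 + 0.012 + 0.042 = 0.087.
Golden rule sets MPK = n+g+δ: 0.28·k^(0.28−1) = 0.087, so k_gold = (0.28/0.087)^(1/0.72) ≈ 5.0705.
y_gold = 5.0705^0.28 ≈ 1.5755.
c_gold = y_gold − (n+g+δ)·k_gold = 1.5755 − 0.087·5.0705 ≈ 1.1344.

c_gold ≈ 1.1344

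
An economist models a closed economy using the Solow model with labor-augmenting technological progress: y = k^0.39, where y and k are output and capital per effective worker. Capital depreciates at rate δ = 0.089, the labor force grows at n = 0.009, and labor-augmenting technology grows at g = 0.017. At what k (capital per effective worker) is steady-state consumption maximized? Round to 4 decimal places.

k_gold ≈ 7.4038

Capital per effective worker breaks even when investment replaces (n + g + δ)·k; here n + g + δ = 0.115.
Golden rule sets MPK = n+g+δ: 0.39·k^(0.39−1) = 0.115, so k_gold = (0.39/0.115)^(1/0.61) ≈ 7.4038.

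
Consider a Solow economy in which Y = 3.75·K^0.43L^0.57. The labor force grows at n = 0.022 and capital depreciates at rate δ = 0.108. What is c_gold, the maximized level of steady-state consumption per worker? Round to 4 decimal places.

Capital per worker breaks even when investment replaces (n + δ)·k; here n + δ = 0.13.
Maximizing c = f(k) − (n+δ)·k gives f'(k) = n+δ, i.e. 0.43·3.75·k^(0.43−1) = 0.13, so k_gold = (0.43·3.75/0.13)^(1/0.57) ≈ 82.8934.
y_gold = 3.75·82.8934^0.43 ≈ 25.0608.
c_gold = y_gold − (n+δ)·k_gold = 25.0608 − 0.13·82.8934 ≈ 14.2847.

c_gold ≈ 14.2847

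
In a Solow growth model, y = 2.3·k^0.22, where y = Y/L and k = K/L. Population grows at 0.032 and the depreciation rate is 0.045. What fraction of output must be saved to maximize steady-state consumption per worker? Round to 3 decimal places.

Break-even investment rate: n + δ = 0.032 + 0.045 = 0.077.
At the golden rule MPK = n+δ, and in any Cobb-Douglas steady state s = (n+δ)·k/y = MPK·k/y = capital's share 0.22.

s_gold = 0.220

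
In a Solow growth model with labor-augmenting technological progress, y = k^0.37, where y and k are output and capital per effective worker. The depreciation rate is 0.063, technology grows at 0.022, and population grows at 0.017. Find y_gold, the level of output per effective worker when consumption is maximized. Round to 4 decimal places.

y_gold ≈ 2.1314

Capital per effective worker breaks even when investment replaces (n + g + δ)·k; here n + g + δ = 0.102.
At the golden rule the marginal product of capital equals n+g+δ: 0.37·k^(0.37−1) = 0.102. Solving, k_gold = (0.37/0.102)^(1/0.63) ≈ 7.7314.
Output: y_gold = k_gold^0.37 = 7.7314^0.37 ≈ 2.1314.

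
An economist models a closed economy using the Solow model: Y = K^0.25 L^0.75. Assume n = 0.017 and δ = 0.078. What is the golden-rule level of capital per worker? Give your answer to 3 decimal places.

k_gold ≈ 3.633

Capital per worker breaks even when investment replaces (n + δ)·k; here n + δ = 0.095.
Golden rule sets MPK = n+δ: 0.25·k^(0.25−1) = 0.095, so k_gold = (0.25/0.095)^(1/0.75) ≈ 3.6332.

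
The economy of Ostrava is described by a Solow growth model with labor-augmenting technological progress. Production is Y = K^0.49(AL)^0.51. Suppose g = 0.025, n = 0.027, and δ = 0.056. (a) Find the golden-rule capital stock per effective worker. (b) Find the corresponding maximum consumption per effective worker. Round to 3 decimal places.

n + g + δ = 0.027 + 0.025 + 0.056 = 0.108.
Golden rule sets MPK = n+g+δ: 0.49·k^(0.49−1) = 0.108, so k_gold = (0.49/0.108)^(1/0.51) ≈ 19.3994.
y_gold = 19.3994^0.49 ≈ 4.2758; c_gold = y_gold − 0.108·k_gold ≈ 2.1807.

(a) k_gold ≈ 19.399; (b) c_gold ≈ 2.181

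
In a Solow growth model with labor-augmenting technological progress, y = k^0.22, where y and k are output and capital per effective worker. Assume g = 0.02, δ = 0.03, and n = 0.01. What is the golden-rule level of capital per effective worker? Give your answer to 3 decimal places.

Break-even investment rate: n + g + δ = 0.01 + 0.02 + 0.03 = 0.06.
Maximizing c = f(k) − (n+g+δ)·k gives f'(k) = n+g+δ, i.e. 0.22·k^(0.22−1) = 0.06, so k_gold = (0.22/0.06)^(1/0.78) ≈ 5.2896.

k_gold ≈ 5.290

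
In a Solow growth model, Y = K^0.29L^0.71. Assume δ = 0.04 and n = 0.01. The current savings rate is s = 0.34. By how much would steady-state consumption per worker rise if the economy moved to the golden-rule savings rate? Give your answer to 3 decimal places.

Break-even investment rate: n + δ = 0.01 + 0.04 = 0.05.
Current steady state (s = 0.34): k* = (0.34/0.05)^(1/0.71) ≈ 14.8781, y* = 14.8781^0.29 ≈ 2.1880, c* = (1−0.34)·2.1880 ≈ 1.4441.
Setting f'(k) = n+δ gives 0.29·k^(0.29−1) = 0.05, hence k_gold = (0.29/0.05)^(1/0.71) ≈ 11.8919.
y_gold = 11.8919^0.29 ≈ 2.0503, c_gold = y_gold − 0.05·k_gold ≈ 1.4557.
Gain: Δc = 1.4557 − 1.4441 ≈ 0.0117.

Δc ≈ 0.012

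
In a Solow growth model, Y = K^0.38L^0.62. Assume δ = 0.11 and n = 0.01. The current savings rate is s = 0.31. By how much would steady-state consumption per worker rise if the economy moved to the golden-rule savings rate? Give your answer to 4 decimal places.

Break-even investment rate: n + δ = 0.01 + 0.11 = 0.12.
Current steady state (s = 0.31): k* = (0.31/0.12)^(1/0.62) ≈ 4.6218, y* = 4.6218^0.38 ≈ 1.7891, c* = (1−0.31)·1.7891 ≈ 1.2345.
Golden rule sets MPK = n+δ: 0.38·k^(0.38−1) = 0.12, so k_gold = (0.38/0.12)^(1/0.62) ≈ 6.4183.
y_gold = 6.4183^0.38 ≈ 2.0268, c_gold = y_gold − 0.12·k_gold ≈ 1.2566.
Gain: Δc = 1.2566 − 1.2345 ≈ 0.0222.

Δc ≈ 0.0222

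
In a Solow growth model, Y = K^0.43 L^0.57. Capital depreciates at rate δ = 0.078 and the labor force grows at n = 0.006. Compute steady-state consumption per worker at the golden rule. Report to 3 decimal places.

c_gold ≈ 1.954

The effective depreciation rate is n + δ = 0.006 + 0.078 = 0.084.
Setting f'(k) = n+δ gives 0.43·k^(0.43−1) = 0.084, hence k_gold = (0.43/0.084)^(1/0.57) ≈ 17.5465.
y_gold = 17.5465^0.43 ≈ 3.4277.
c_gold = y_gold − (n+δ)·k_gold = 3.4277 − 0.084·17.5465 ≈ 1.9538.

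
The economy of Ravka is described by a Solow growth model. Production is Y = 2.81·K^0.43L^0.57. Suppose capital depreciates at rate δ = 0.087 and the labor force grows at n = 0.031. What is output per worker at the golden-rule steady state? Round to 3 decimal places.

y_gold ≈ 16.250

Capital per worker breaks even when investment replaces (n + δ)·k; here n + δ = 0.118.
Maximizing c = f(k) − (n+δ)·k gives f'(k) = n+δ, i.e. 0.43·2.81·k^(0.43−1) = 0.118, so k_gold = (0.43·2.81/0.118)^(1/0.57) ≈ 59.2166.
Output: y_gold = 2.81·k_gold^0.43 = 2.81·59.2166^0.43 ≈ 16.2501.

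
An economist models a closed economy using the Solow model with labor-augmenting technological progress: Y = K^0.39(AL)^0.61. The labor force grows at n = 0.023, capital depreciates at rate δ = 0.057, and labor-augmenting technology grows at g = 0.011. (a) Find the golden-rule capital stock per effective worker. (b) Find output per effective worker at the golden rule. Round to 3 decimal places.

The effective depreciation rate is n + g + δ = 0.023 + 0.011 + 0.057 = 0.091.
Golden rule sets MPK = n+g+δ: 0.39·k^(0.39−1) = 0.091, so k_gold = (0.39/0.091)^(1/0.61) ≈ 10.8668.
y_gold = 10.8668^0.39 ≈ 2.5356.

(a) k_gold ≈ 10.867; (b) y_gold ≈ 2.536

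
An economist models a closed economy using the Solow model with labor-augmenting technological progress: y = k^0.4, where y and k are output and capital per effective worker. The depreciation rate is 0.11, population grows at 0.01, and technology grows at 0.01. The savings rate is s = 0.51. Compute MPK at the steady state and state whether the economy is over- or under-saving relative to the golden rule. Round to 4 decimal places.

n + g + δ = 0.01 + 0.01 + 0.11 = 0.13.
Steady-state k*: s·k^0.4 = 0.13·k gives k* = (0.51/0.13)^(1/0.6) ≈ 9.7584.
MPK = 0.4·9.7584^(-0.6) ≈ 0.1020.
MPK < n+g+δ = 0.13, so the economy is dynamically inefficient (over-saving).

over-saving; MPK ≈ 0.1020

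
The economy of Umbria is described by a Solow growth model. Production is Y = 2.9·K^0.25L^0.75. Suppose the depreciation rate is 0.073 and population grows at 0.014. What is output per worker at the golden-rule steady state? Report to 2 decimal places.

y_gold ≈ 5.88

Break-even investment rate: n + δ = 0.014 + 0.073 = 0.087.
Maximizing c = f(k) − (n+δ)·k gives f'(k) = n+δ, i.e. 0.25·2.9·k^(0.25−1) = 0.087, so k_gold = (0.25·2.9/0.087)^(1/0.75) ≈ 16.8950.
Output: y_gold = 2.9·k_gold^0.25 = 2.9·16.8950^0.25 ≈ 5.8795.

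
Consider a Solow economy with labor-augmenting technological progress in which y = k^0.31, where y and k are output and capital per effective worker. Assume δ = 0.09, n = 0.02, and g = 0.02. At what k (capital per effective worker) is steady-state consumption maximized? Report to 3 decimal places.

k_gold ≈ 3.524

Capital per effective worker breaks even when investment replaces (n + g + δ)·k; here n + g + δ = 0.13.
Golden rule sets MPK = n+g+δ: 0.31·k^(0.31−1) = 0.13, so k_gold = (0.31/0.13)^(1/0.69) ≈ 3.5236.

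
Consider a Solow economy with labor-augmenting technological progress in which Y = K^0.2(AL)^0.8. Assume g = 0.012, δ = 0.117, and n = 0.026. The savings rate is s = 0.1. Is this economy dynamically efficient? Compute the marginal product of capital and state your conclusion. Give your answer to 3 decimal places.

dynamically efficient; MPK ≈ 0.310

Break-even investment rate: n + g + δ = 0.026 + 0.012 + 0.117 = 0.155.
Steady-state k*: s·k^0.2 = 0.155·k gives k* = (0.1/0.155)^(1/0.8) ≈ 0.5782.
MPK = 0.2·0.5782^(-0.8) ≈ 0.3100.
MPK > n+g+δ = 0.155, so the economy is dynamically efficient (under-saving).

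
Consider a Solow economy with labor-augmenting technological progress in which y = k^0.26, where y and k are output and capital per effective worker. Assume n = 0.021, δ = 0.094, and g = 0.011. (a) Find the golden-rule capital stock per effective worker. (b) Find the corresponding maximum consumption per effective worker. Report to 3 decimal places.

The effective depreciation rate is n + g + δ = 0.021 + 0.011 + 0.094 = 0.126.
Maximizing c = f(k) − (n+g+δ)·k gives f'(k) = n+g+δ, i.e. 0.26·k^(0.26−1) = 0.126, so k_gold = (0.26/0.126)^(1/0.74) ≈ 2.6616.
y_gold = 2.6616^0.26 ≈ 1.2898; c_gold = y_gold − 0.126·k_gold ≈ 0.9545.

(a) k_gold ≈ 2.662; (b) c_gold ≈ 0.954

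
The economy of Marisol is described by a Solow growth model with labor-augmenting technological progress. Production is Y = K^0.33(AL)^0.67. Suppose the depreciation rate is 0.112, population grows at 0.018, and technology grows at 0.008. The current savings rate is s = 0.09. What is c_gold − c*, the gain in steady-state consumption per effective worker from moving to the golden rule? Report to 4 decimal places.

Capital per effective worker breaks even when investment replaces (n + g + δ)·k; here n + g + δ = 0.138.
Current steady state (s = 0.09): k* = (0.09/0.138)^(1/0.67) ≈ 0.5284, y* = 0.5284^0.33 ≈ 0.8102, c* = (1−0.09)·0.8102 ≈ 0.7372.
Maximizing c = f(k) − (n+g+δ)·k gives f'(k) = n+g+δ, i.e. 0.33·k^(0.33−1) = 0.138, so k_gold = (0.33/0.138)^(1/0.67) ≈ 3.6739.
y_gold = 3.6739^0.33 ≈ 1.5364, c_gold = y_gold − 0.138·k_gold ≈ 1.0294.
Gain: Δc = 1.0294 − 0.7372 ≈ 0.2921.

Δc ≈ 0.2921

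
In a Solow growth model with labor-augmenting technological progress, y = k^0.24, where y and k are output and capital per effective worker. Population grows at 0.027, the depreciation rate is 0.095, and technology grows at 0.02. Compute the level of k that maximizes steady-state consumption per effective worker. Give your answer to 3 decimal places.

k_gold ≈ 1.995

Capital per effective worker breaks even when investment replaces (n + g + δ)·k; here n + g + δ = 0.142.
Golden rule sets MPK = n+g+δ: 0.24·k^(0.24−1) = 0.142, so k_gold = (0.24/0.142)^(1/0.76) ≈ 1.9948.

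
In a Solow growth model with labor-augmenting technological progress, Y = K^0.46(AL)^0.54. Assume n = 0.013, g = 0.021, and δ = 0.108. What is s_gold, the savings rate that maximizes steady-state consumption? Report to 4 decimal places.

n + g + δ = 0.013 + 0.021 + 0.108 = 0.142.
At the golden rule MPK = n+g+δ, and in any Cobb-Douglas steady state s = (n+g+δ)·k/y = MPK·k/y = capital's share 0.46.

s_gold = 0.4600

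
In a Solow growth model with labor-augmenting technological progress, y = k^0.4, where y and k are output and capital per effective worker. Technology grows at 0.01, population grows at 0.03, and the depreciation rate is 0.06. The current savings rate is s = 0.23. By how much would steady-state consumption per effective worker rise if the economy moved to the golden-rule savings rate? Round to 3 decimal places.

Break-even investment rate: n + g + δ = 0.03 + 0.01 + 0.06 = 0.1.
Current steady state (s = 0.23): k* = (0.23/0.1)^(1/0.6) ≈ 4.0076, y* = 4.0076^0.4 ≈ 1.7424, c* = (1−0.23)·1.7424 ≈ 1.3417.
Maximizing c = f(k) − (n+g+δ)·k gives f'(k) = n+g+δ, i.e. 0.4·k^(0.4−1) = 0.1, so k_gold = (0.4/0.1)^(1/0.6) ≈ 10.0794.
y_gold = 10.0794^0.4 ≈ 2.5198, c_gold = y_gold − 0.1·k_gold ≈ 1.5119.
Gain: Δc = 1.5119 − 1.3417 ≈ 0.1702.

Δc ≈ 0.170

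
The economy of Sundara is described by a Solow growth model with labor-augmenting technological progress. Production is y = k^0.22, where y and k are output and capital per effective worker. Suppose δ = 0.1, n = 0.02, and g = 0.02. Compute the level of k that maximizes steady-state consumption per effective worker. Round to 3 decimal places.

The effective depreciation rate is n + g + δ = 0.02 + 0.02 + 0.1 = 0.14.
At the golden rule the marginal product of capital equals n+g+δ: 0.22·k^(0.22−1) = 0.14. Solving, k_gold = (0.22/0.14)^(1/0.78) ≈ 1.7851.

k_gold ≈ 1.785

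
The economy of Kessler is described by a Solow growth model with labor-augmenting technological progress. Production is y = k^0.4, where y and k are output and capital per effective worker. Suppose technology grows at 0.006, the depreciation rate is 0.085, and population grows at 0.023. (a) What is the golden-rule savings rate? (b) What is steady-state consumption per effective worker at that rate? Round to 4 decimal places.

Capital per effective worker breaks even when investment replaces (n + g + δ)·k; here n + g + δ = 0.114.
For Cobb-Douglas, s_gold equals capital's share: s_gold = 0.4.
Setting f'(k) = n+g+δ gives 0.4·k^(0.4−1) = 0.114, hence k_gold = (0.4/0.114)^(1/0.6) ≈ 8.1020.
y_gold = 8.1020^0.4 ≈ 2.3091; c_gold = (1−0.4)·y_gold ≈ 1.3854.

(a) s_gold = 0.4000; (b) c_gold ≈ 1.3854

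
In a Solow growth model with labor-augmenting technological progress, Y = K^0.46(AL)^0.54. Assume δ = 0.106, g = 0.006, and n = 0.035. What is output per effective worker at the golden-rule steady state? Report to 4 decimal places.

y_gold ≈ 2.6427

n + g + δ = 0.035 + 0.006 + 0.106 = 0.147.
Setting f'(k) = n+g+δ gives 0.46·k^(0.46−1) = 0.147, hence k_gold = (0.46/0.147)^(1/0.54) ≈ 8.2696.
Output: y_gold = k_gold^0.46 = 8.2696^0.46 ≈ 2.6427.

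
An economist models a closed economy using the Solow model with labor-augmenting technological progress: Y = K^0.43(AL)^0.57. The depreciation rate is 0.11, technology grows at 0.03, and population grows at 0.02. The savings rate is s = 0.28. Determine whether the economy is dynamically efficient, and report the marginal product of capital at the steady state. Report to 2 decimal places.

The effective depreciation rate is n + g + δ = 0.02 + 0.03 + 0.11 = 0.16.
Steady-state k*: s·k^0.43 = 0.16·k gives k* = (0.28/0.16)^(1/0.57) ≈ 2.6692.
MPK = 0.43·2.6692^(-0.57) ≈ 0.2457.
MPK > n+g+δ = 0.16, so the economy is dynamically efficient (under-saving).

dynamically efficient; MPK ≈ 0.25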